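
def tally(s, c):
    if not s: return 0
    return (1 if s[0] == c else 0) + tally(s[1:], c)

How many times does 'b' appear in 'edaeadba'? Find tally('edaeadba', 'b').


s[0]='e' != 'b' -> 0
s[0]='d' != 'b' -> 0
s[0]='a' != 'b' -> 0
s[0]='e' != 'b' -> 0
s[0]='a' != 'b' -> 0
s[0]='d' != 'b' -> 0
s[0]='b' == 'b' -> 1
s[0]='a' != 'b' -> 0
Sum: 0 + 0 + 0 + 0 + 0 + 0 + 1 + 0 = 1

1


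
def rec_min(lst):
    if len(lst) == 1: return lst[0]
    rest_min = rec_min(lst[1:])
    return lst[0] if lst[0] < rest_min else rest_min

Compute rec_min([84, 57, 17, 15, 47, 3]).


rec_min([84, 57, 17, 15, 47, 3]): compare 84 with rec_min([57, 17, 15, 47, 3])
rec_min([57, 17, 15, 47, 3]): compare 57 with rec_min([17, 15, 47, 3])
rec_min([17, 15, 47, 3]): compare 17 with rec_min([15, 47, 3])
rec_min([15, 47, 3]): compare 15 with rec_min([47, 3])
rec_min([47, 3]): compare 47 with rec_min([3])
rec_min([3]) = 3  (base case)
Compare 47 with 3 -> 3
Compare 15 with 3 -> 3
Compare 17 with 3 -> 3
Compare 57 with 3 -> 3
Compare 84 with 3 -> 3

3


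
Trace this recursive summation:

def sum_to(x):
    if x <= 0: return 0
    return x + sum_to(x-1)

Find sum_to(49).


sum_to(49)
= 49 + 48 + 47 + 46 + 45 + 44 + 43 + 42 + 41 + 40 + 39 + 38 + 37 + 36 + 35 + 34 + 33 + 32 + 31 + 30 + 29 + 28 + 27 + 26 + 25 + 24 + 23 + 22 + 21 + 20 + 19 + 18 + 17 + 16 + 15 + 14 + 13 + 12 + 11 + 10 + 9 + 8 + 7 + 6 + 5 + 4 + 3 + 2 + 1 + sum_to(0)
= 49 + 48 + 47 + 46 + 45 + 44 + 43 + 42 + 41 + 40 + 39 + 38 + 37 + 36 + 35 + 34 + 33 + 32 + 31 + 30 + 29 + 28 + 27 + 26 + 25 + 24 + 23 + 22 + 21 + 20 + 19 + 18 + 17 + 16 + 15 + 14 + 13 + 12 + 11 + 10 + 9 + 8 + 7 + 6 + 5 + 4 + 3 + 2 + 1 + 0
= 1225

1225


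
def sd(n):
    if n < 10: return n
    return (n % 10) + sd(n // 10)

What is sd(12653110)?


sd(12653110) = 0 + sd(1265311)
sd(1265311) = 1 + sd(126531)
sd(126531) = 1 + sd(12653)
sd(12653) = 3 + sd(1265)
sd(1265) = 5 + sd(126)
sd(126) = 6 + sd(12)
sd(12) = 2 + sd(1)
sd(1) = 1  (base case)
Total: 0 + 1 + 1 + 3 + 5 + 6 + 2 + 1 = 19

19


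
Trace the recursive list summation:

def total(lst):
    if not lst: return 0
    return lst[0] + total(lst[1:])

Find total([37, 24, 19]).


total([37, 24, 19]) = 37 + total([24, 19])
total([24, 19]) = 24 + total([19])
total([19]) = 19 + total([])
total([]) = 0  (base case)
Total: 37 + 24 + 19 + 0 = 80

80


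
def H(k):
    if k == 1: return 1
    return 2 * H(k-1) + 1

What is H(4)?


H(4) = 2 * H(3) + 1
H(3) = 2 * H(2) + 1
H(2) = 2 * H(1) + 1
H(1) = 1  (base case)
H(2) = 2 * 1 + 1 = 3
H(3) = 2 * 3 + 1 = 7
H(4) = 2 * 7 + 1 = 15

15


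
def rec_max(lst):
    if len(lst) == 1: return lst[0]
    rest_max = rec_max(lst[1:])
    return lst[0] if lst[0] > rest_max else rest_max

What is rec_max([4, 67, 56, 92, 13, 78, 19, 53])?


rec_max([4, 67, 56, 92, 13, 78, 19, 53]): compare 4 with rec_max([67, 56, 92, 13, 78, 19, 53])
rec_max([67, 56, 92, 13, 78, 19, 53]): compare 67 with rec_max([56, 92, 13, 78, 19, 53])
rec_max([56, 92, 13, 78, 19, 53]): compare 56 with rec_max([92, 13, 78, 19, 53])
rec_max([92, 13, 78, 19, 53]): compare 92 with rec_max([13, 78, 19, 53])
rec_max([13, 78, 19, 53]): compare 13 with rec_max([78, 19, 53])
rec_max([78, 19, 53]): compare 78 with rec_max([19, 53])
rec_max([19, 53]): compare 19 with rec_max([53])
rec_max([53]) = 53  (base case)
Compare 19 with 53 -> 53
Compare 78 with 53 -> 78
Compare 13 with 78 -> 78
Compare 92 with 78 -> 92
Compare 56 with 92 -> 92
Compare 67 with 92 -> 92
Compare 4 with 92 -> 92

92


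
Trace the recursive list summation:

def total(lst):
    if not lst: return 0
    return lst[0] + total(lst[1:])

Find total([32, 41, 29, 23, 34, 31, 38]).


total([32, 41, 29, 23, 34, 31, 38]) = 32 + total([41, 29, 23, 34, 31, 38])
total([41, 29, 23, 34, 31, 38]) = 41 + total([29, 23, 34, 31, 38])
total([29, 23, 34, 31, 38]) = 29 + total([23, 34, 31, 38])
total([23, 34, 31, 38]) = 23 + total([34, 31, 38])
total([34, 31, 38]) = 34 + total([31, 38])
total([31, 38]) = 31 + total([38])
total([38]) = 38 + total([])
total([]) = 0  (base case)
Total: 32 + 41 + 29 + 23 + 34 + 31 + 38 + 0 = 228

228


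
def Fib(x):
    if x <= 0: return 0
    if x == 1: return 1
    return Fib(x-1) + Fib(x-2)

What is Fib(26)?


Computing Fib(26) bottom-up:
Fib(0) = 0
Fib(1) = 1
Fib(2) = Fib(1) + Fib(0) = 1 + 0 = 1
Fib(3) = Fib(2) + Fib(1) = 1 + 1 = 2
Fib(4) = Fib(3) + Fib(2) = 2 + 1 = 3
Fib(5) = Fib(4) + Fib(3) = 3 + 2 = 5
Fib(6) = Fib(5) + Fib(4) = 5 + 3 = 8
Fib(7) = Fib(6) + Fib(5) = 8 + 5 = 13
Fib(8) = Fib(7) + Fib(6) = 13 + 8 = 21
Fib(9) = Fib(8) + Fib(7) = 21 + 13 = 34
Fib(10) = Fib(9) + Fib(8) = 34 + 21 = 55
Fib(11) = Fib(10) + Fib(9) = 55 + 34 = 89
Fib(12) = Fib(11) + Fib(10) = 89 + 55 = 144
Fib(13) = Fib(12) + Fib(11) = 144 + 89 = 233
Fib(14) = Fib(13) + Fib(12) = 233 + 144 = 377
Fib(15) = Fib(14) + Fib(13) = 377 + 233 = 610
Fib(16) = Fib(15) + Fib(14) = 610 + 377 = 987
Fib(17) = Fib(16) + Fib(15) = 987 + 610 = 1597
Fib(18) = Fib(17) + Fib(16) = 1597 + 987 = 2584
Fib(19) = Fib(18) + Fib(17) = 2584 + 1597 = 4181
Fib(20) = Fib(19) + Fib(18) = 4181 + 2584 = 6765
Fib(21) = Fib(20) + Fib(19) = 6765 + 4181 = 10946
Fib(22) = Fib(21) + Fib(20) = 10946 + 6765 = 17711
Fib(23) = Fib(22) + Fib(21) = 17711 + 10946 = 28657
Fib(24) = Fib(23) + Fib(22) = 28657 + 17711 = 46368
Fib(25) = Fib(24) + Fib(23) = 46368 + 28657 = 75025
Fib(26) = Fib(25) + Fib(24) = 75025 + 46368 = 121393

121393


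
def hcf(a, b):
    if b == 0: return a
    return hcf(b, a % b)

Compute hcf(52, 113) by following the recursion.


hcf(52, 113) = hcf(113, 52)
hcf(113, 52) = hcf(52, 9)
hcf(52, 9) = hcf(9, 7)
hcf(9, 7) = hcf(7, 2)
hcf(7, 2) = hcf(2, 1)
hcf(2, 1) = hcf(1, 0)
hcf(1, 0) = 1  (base case)

1


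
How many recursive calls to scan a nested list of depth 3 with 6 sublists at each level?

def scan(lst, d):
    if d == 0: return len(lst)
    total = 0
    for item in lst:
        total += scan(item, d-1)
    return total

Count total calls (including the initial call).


At depth 0 (root): 1 call
At depth 1: each of 1 parents calls scan on 6 children = 6 calls
At depth 2: each of 6 parents calls scan on 6 children = 36 calls
At depth 3: each of 36 parents calls scan on 6 children = 216 calls
Total: 1 + 6 + 36 + 216 = 259

259


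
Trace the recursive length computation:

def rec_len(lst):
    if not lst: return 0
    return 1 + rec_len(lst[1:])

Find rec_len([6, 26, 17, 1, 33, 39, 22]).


rec_len([6, 26, 17, 1, 33, 39, 22]) = 1 + rec_len([26, 17, 1, 33, 39, 22])
rec_len([26, 17, 1, 33, 39, 22]) = 1 + rec_len([17, 1, 33, 39, 22])
rec_len([17, 1, 33, 39, 22]) = 1 + rec_len([1, 33, 39, 22])
rec_len([1, 33, 39, 22]) = 1 + rec_len([33, 39, 22])
rec_len([33, 39, 22]) = 1 + rec_len([39, 22])
rec_len([39, 22]) = 1 + rec_len([22])
rec_len([22]) = 1 + rec_len([])
rec_len([]) = 0  (base case)
Unwinding: 1 + 1 + 1 + 1 + 1 + 1 + 1 + 0 = 7

7


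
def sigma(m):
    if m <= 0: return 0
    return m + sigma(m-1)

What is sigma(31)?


sigma(31)
= 31 + 30 + 29 + 28 + 27 + 26 + 25 + 24 + 23 + 22 + 21 + 20 + 19 + 18 + 17 + 16 + 15 + 14 + 13 + 12 + 11 + 10 + 9 + 8 + 7 + 6 + 5 + 4 + 3 + 2 + 1 + sigma(0)
= 31 + 30 + 29 + 28 + 27 + 26 + 25 + 24 + 23 + 22 + 21 + 20 + 19 + 18 + 17 + 16 + 15 + 14 + 13 + 12 + 11 + 10 + 9 + 8 + 7 + 6 + 5 + 4 + 3 + 2 + 1 + 0
= 496

496


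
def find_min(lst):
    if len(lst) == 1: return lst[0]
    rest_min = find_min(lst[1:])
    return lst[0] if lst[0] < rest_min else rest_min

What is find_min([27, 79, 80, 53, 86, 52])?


find_min([27, 79, 80, 53, 86, 52]): compare 27 with find_min([79, 80, 53, 86, 52])
find_min([79, 80, 53, 86, 52]): compare 79 with find_min([80, 53, 86, 52])
find_min([80, 53, 86, 52]): compare 80 with find_min([53, 86, 52])
find_min([53, 86, 52]): compare 53 with find_min([86, 52])
find_min([86, 52]): compare 86 with find_min([52])
find_min([52]) = 52  (base case)
Compare 86 with 52 -> 52
Compare 53 with 52 -> 52
Compare 80 with 52 -> 52
Compare 79 with 52 -> 52
Compare 27 with 52 -> 27

27


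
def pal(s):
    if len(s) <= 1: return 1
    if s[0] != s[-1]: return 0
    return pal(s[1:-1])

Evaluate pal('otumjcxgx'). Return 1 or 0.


pal('otumjcxgx'): s[0]='o' != s[-1]='x' -> return 0
Result: 0 (not a palindrome)

0


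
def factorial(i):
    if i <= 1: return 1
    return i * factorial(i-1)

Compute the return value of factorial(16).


factorial(16)
= 16 * factorial(15)
= 16 * 15 * factorial(14)
= 16 * 15 * 14 * factorial(13)
= 16 * 15 * 14 * 13 * factorial(12)
= 16 * 15 * 14 * 13 * 12 * factorial(11)
= 16 * 15 * 14 * 13 * 12 * 11 * factorial(10)
= 16 * 15 * 14 * 13 * 12 * 11 * 10 * factorial(9)
= 16 * 15 * 14 * 13 * 12 * 11 * 10 * 9 * factorial(8)
= 16 * 15 * 14 * 13 * 12 * 11 * 10 * 9 * 8 * factorial(7)
= 16 * 15 * 14 * 13 * 12 * 11 * 10 * 9 * 8 * 7 * factorial(6)
= 16 * 15 * 14 * 13 * 12 * 11 * 10 * 9 * 8 * 7 * 6 * factorial(5)
= 16 * 15 * 14 * 13 * 12 * 11 * 10 * 9 * 8 * 7 * 6 * 5 * factorial(4)
= 16 * 15 * 14 * 13 * 12 * 11 * 10 * 9 * 8 * 7 * 6 * 5 * 4 * factorial(3)
= 16 * 15 * 14 * 13 * 12 * 11 * 10 * 9 * 8 * 7 * 6 * 5 * 4 * 3 * factorial(2)
= 16 * 15 * 14 * 13 * 12 * 11 * 10 * 9 * 8 * 7 * 6 * 5 * 4 * 3 * 2 * factorial(1)
= 16 * 15 * 14 * 13 * 12 * 11 * 10 * 9 * 8 * 7 * 6 * 5 * 4 * 3 * 2 * 1
= 20922789888000

20922789888000


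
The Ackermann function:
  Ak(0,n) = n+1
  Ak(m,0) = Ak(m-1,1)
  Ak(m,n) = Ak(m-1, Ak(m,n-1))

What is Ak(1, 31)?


Ak(1, 31) = Ak(0, Ak(1, 30))
  Ak(1, 30) = Ak(0, Ak(1, 29))
    Ak(1, 29) = Ak(0, Ak(1, 28))
      Ak(1, 28) = Ak(0, Ak(1, 27))
        Ak(1, 27) = Ak(0, Ak(1, 26))
          Ak(1, 26) = Ak(0, Ak(1, 25))
          Ak(1, 25) = Ak(0, Ak(1, 24))
          Ak(1, 24) = Ak(0, Ak(1, 23))
          Ak(1, 23) = Ak(0, Ak(1, 22))
          Ak(1, 22) = Ak(0, Ak(1, 21))
          Ak(1, 21) = Ak(0, Ak(1, 20))
          Ak(1, 20) = Ak(0, Ak(1, 19))
          Ak(1, 19) = Ak(0, Ak(1, 18))
          Ak(1, 18) = Ak(0, Ak(1, 17))
          Ak(1, 17) = Ak(0, Ak(1, 16))
          Ak(1, 16) = Ak(0, Ak(1, 15))
          Ak(1, 15) = Ak(0, Ak(1, 14))
          Ak(1, 14) = Ak(0, Ak(1, 13))
          Ak(1, 13) = Ak(0, Ak(1, 12))
          Ak(1, 12) = Ak(0, Ak(1, 11))
          Ak(1, 11) = Ak(0, Ak(1, 10))
          Ak(1, 10) = Ak(0, Ak(1, 9))
          Ak(1, 9) = Ak(0, Ak(1, 8))
          Ak(1, 8) = Ak(0, Ak(1, 7))
          Ak(1, 7) = Ak(0, Ak(1, 6))
... (trace truncated)
Result: Ak(1, 31) = 33

33


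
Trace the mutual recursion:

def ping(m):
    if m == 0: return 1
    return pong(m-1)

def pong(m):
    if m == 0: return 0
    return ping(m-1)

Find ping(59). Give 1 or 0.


ping(59) = pong(58)
pong(58) = ping(57)
ping(57) = pong(56)
pong(56) = ping(55)
ping(55) = pong(54)
pong(54) = ping(53)
ping(53) = pong(52)
pong(52) = ping(51)
ping(51) = pong(50)
pong(50) = ping(49)
ping(49) = pong(48)
pong(48) = ping(47)
ping(47) = pong(46)
pong(46) = ping(45)
ping(45) = pong(44)
pong(44) = ping(43)
ping(43) = pong(42)
pong(42) = ping(41)
ping(41) = pong(40)
pong(40) = ping(39)
ping(39) = pong(38)
pong(38) = ping(37)
ping(37) = pong(36)
pong(36) = ping(35)
ping(35) = pong(34)
pong(34) = ping(33)
ping(33) = pong(32)
pong(32) = ping(31)
ping(31) = pong(30)
pong(30) = ping(29)
ping(29) = pong(28)
pong(28) = ping(27)
ping(27) = pong(26)
pong(26) = ping(25)
ping(25) = pong(24)
pong(24) = ping(23)
ping(23) = pong(22)
pong(22) = ping(21)
ping(21) = pong(20)
pong(20) = ping(19)
ping(19) = pong(18)
pong(18) = ping(17)
ping(17) = pong(16)
pong(16) = ping(15)
ping(15) = pong(14)
pong(14) = ping(13)
ping(13) = pong(12)
pong(12) = ping(11)
ping(11) = pong(10)
pong(10) = ping(9)
ping(9) = pong(8)
pong(8) = ping(7)
ping(7) = pong(6)
pong(6) = ping(5)
ping(5) = pong(4)
pong(4) = ping(3)
ping(3) = pong(2)
pong(2) = ping(1)
ping(1) = pong(0)
pong(0) = 0  (base case)
Result: 0

0


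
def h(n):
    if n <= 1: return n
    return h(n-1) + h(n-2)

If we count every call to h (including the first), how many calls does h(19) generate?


Let C(n) = total calls for h(n)
C(0) = 1, C(1) = 1
C(2) = 1 + C(1) + C(0) = 1 + 1 + 1 = 3
C(3) = 1 + C(2) + C(1) = 1 + 3 + 1 = 5
C(4) = 1 + C(3) + C(2) = 1 + 5 + 3 = 9
C(5) = 1 + C(4) + C(3) = 1 + 9 + 5 = 15
C(6) = 1 + C(5) + C(4) = 1 + 15 + 9 = 25
C(7) = 1 + C(6) + C(5) = 1 + 25 + 15 = 41
C(8) = 1 + C(7) + C(6) = 1 + 41 + 25 = 67
C(9) = 1 + C(8) + C(7) = 1 + 67 + 41 = 109
C(10) = 1 + C(9) + C(8) = 1 + 109 + 67 = 177
C(11) = 1 + C(10) + C(9) = 1 + 177 + 109 = 287
C(12) = 1 + C(11) + C(10) = 1 + 287 + 177 = 465
C(13) = 1 + C(12) + C(11) = 1 + 465 + 287 = 753
C(14) = 1 + C(13) + C(12) = 1 + 753 + 465 = 1219
C(15) = 1 + C(14) + C(13) = 1 + 1219 + 753 = 1973
C(16) = 1 + C(15) + C(14) = 1 + 1973 + 1219 = 3193
C(17) = 1 + C(16) + C(15) = 1 + 3193 + 1973 = 5167
C(18) = 1 + C(17) + C(16) = 1 + 5167 + 3193 = 8361
C(19) = 1 + C(18) + C(17) = 1 + 8361 + 5167 = 13529

13529


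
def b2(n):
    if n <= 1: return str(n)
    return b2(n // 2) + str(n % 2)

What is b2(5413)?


b2(5413) = b2(2706) + '1'
b2(2706) = b2(1353) + '0'
b2(1353) = b2(676) + '1'
b2(676) = b2(338) + '0'
b2(338) = b2(169) + '0'
b2(169) = b2(84) + '1'
b2(84) = b2(42) + '0'
b2(42) = b2(21) + '0'
b2(21) = b2(10) + '1'
b2(10) = b2(5) + '0'
b2(5) = b2(2) + '1'
b2(2) = b2(1) + '0'
b2(1) = '1'  (base case)
Concatenating: '1' + '0' + '1' + '0' + '1' + '0' + '0' + '1' + '0' + '0' + '1' + '0' + '1' = '1010100100101'

1010100100101


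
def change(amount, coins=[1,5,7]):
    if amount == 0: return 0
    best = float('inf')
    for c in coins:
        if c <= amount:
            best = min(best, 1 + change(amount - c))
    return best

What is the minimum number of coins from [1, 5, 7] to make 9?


Building up with DP:
change(0) = 0
change(1) = min(1+change(0)=1+0=1) = 1
change(2) = min(1+change(1)=1+1=2) = 2
change(3) = min(1+change(2)=1+2=3) = 3
change(4) = min(1+change(3)=1+3=4) = 4
change(5) = min(1+change(4)=1+4=5, 1+change(0)=1+0=1) = 1
change(6) = min(1+change(5)=1+1=2, 1+change(1)=1+1=2) = 2
change(7) = min(1+change(6)=1+2=3, 1+change(2)=1+2=3, 1+change(0)=1+0=1) = 1
change(8) = min(1+change(7)=1+1=2, 1+change(3)=1+3=4, 1+change(1)=1+1=2) = 2
change(9) = min(1+change(8)=1+2=3, 1+change(4)=1+4=5, 1+change(2)=1+2=3) = 3

3


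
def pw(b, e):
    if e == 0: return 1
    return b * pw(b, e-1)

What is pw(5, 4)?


pw(5, 4)
= 5 * pw(5, 3)
= 5 * 5 * pw(5, 2)
= 5 * 5 * 5 * pw(5, 1)
= 5 * 5 * 5 * 5 * pw(5, 0)
= 5 * 5 * 5 * 5 * 1
= 625

625


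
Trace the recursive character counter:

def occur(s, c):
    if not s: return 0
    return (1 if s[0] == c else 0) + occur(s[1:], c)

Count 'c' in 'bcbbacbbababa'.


s[0]='b' != 'c' -> 0
s[0]='c' == 'c' -> 1
s[0]='b' != 'c' -> 0
s[0]='b' != 'c' -> 0
s[0]='a' != 'c' -> 0
s[0]='c' == 'c' -> 1
s[0]='b' != 'c' -> 0
s[0]='b' != 'c' -> 0
s[0]='a' != 'c' -> 0
s[0]='b' != 'c' -> 0
s[0]='a' != 'c' -> 0
s[0]='b' != 'c' -> 0
s[0]='a' != 'c' -> 0
Sum: 0 + 1 + 0 + 0 + 0 + 1 + 0 + 0 + 0 + 0 + 0 + 0 + 0 = 2

2


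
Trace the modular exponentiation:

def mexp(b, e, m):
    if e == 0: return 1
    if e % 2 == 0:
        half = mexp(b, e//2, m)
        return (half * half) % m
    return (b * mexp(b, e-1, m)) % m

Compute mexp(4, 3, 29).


mexp(4, 3, 29): e is odd, compute mexp(4, 2, 29)
  mexp(4, 2, 29): e is even, compute mexp(4, 1, 29)
    mexp(4, 1, 29): e is odd, compute mexp(4, 0, 29)
      mexp(4, 0, 29) = 1
    (4 * 1) % 29 = 4
  half=4, (4*4) % 29 = 16
(4 * 16) % 29 = 6

6


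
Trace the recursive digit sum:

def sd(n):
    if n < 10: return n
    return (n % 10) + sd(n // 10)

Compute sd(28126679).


sd(28126679) = 9 + sd(2812667)
sd(2812667) = 7 + sd(281266)
sd(281266) = 6 + sd(28126)
sd(28126) = 6 + sd(2812)
sd(2812) = 2 + sd(281)
sd(281) = 1 + sd(28)
sd(28) = 8 + sd(2)
sd(2) = 2  (base case)
Total: 9 + 7 + 6 + 6 + 2 + 1 + 8 + 2 = 41

41


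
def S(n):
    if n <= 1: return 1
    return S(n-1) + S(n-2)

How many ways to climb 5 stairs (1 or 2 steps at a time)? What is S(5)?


Building up from base cases:
S(0) = 1
S(1) = 1
S(2) = S(1) + S(0) = 1 + 1 = 2
S(3) = S(2) + S(1) = 2 + 1 = 3
S(4) = S(3) + S(2) = 3 + 2 = 5
S(5) = S(4) + S(3) = 5 + 3 = 8

8


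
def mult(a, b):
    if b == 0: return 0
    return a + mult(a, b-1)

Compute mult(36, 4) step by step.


mult(36, 4) = 36 + mult(36, 3)
mult(36, 3) = 36 + mult(36, 2)
mult(36, 2) = 36 + mult(36, 1)
mult(36, 1) = 36 + mult(36, 0)
mult(36, 0) = 0  (base case)
Total: 36 + 36 + 36 + 36 + 0 = 144

144


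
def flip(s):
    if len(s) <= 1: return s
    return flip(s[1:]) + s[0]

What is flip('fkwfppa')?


flip('fkwfppa') = flip('kwfppa') + 'f'
flip('kwfppa') = flip('wfppa') + 'k'
flip('wfppa') = flip('fppa') + 'w'
flip('fppa') = flip('ppa') + 'f'
flip('ppa') = flip('pa') + 'p'
flip('pa') = flip('a') + 'p'
flip('a') = 'a'  (base case)
Concatenating: 'a' + 'p' + 'p' + 'f' + 'w' + 'k' + 'f' = 'appfwkf'

appfwkf


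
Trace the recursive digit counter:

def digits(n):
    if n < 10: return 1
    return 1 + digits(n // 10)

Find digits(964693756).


digits(964693756) = 1 + digits(96469375)
digits(96469375) = 1 + digits(9646937)
digits(9646937) = 1 + digits(964693)
digits(964693) = 1 + digits(96469)
digits(96469) = 1 + digits(9646)
digits(9646) = 1 + digits(964)
digits(964) = 1 + digits(96)
digits(96) = 1 + digits(9)
digits(9) = 1  (base case: 9 < 10)
Unwinding: 1 + 1 + 1 + 1 + 1 + 1 + 1 + 1 + 1 = 9

9


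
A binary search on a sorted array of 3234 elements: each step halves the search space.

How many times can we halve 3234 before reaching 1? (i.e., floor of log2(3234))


3234 / 2 = 1617
1617 / 2 = 808
808 / 2 = 404
404 / 2 = 202
202 / 2 = 101
101 / 2 = 50
50 / 2 = 25
25 / 2 = 12
12 / 2 = 6
6 / 2 = 3
3 / 2 = 1
Reached 1 after 11 halvings

11


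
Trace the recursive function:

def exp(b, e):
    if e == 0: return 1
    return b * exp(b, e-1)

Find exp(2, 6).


exp(2, 6)
= 2 * exp(2, 5)
= 2 * 2 * exp(2, 4)
= 2 * 2 * 2 * exp(2, 3)
= 2 * 2 * 2 * 2 * exp(2, 2)
= 2 * 2 * 2 * 2 * 2 * exp(2, 1)
= 2 * 2 * 2 * 2 * 2 * 2 * exp(2, 0)
= 2 * 2 * 2 * 2 * 2 * 2 * 1
= 64

64


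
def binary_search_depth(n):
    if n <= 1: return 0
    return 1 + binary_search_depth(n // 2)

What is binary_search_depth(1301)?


1301 / 2 = 650
650 / 2 = 325
325 / 2 = 162
162 / 2 = 81
81 / 2 = 40
40 / 2 = 20
20 / 2 = 10
10 / 2 = 5
5 / 2 = 2
2 / 2 = 1
Reached 1 after 10 halvings

10


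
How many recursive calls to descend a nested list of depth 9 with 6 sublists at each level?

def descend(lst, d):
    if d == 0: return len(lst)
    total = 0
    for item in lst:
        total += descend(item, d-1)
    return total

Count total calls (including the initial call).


At depth 0 (root): 1 call
At depth 1: each of 1 parents calls descend on 6 children = 6 calls
At depth 2: each of 6 parents calls descend on 6 children = 36 calls
At depth 3: each of 36 parents calls descend on 6 children = 216 calls
At depth 4: each of 216 parents calls descend on 6 children = 1296 calls
At depth 5: each of 1296 parents calls descend on 6 children = 7776 calls
At depth 6: each of 7776 parents calls descend on 6 children = 46656 calls
At depth 7: each of 46656 parents calls descend on 6 children = 279936 calls
At depth 8: each of 279936 parents calls descend on 6 children = 1679616 calls
At depth 9: each of 1679616 parents calls descend on 6 children = 10077696 calls
Total: 1 + 6 + 36 + 216 + 1296 + 7776 + 46656 + 279936 + 1679616 + 10077696 = 12093235

12093235


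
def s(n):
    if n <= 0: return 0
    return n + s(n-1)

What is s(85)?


s(85)
= 85 + 84 + 83 + 82 + 81 + 80 + 79 + 78 + 77 + 76 + 75 + 74 + 73 + 72 + 71 + 70 + 69 + 68 + 67 + 66 + 65 + 64 + 63 + 62 + 61 + 60 + 59 + 58 + 57 + 56 + 55 + 54 + 53 + 52 + 51 + 50 + 49 + 48 + 47 + 46 + 45 + 44 + 43 + 42 + 41 + 40 + 39 + 38 + 37 + 36 + 35 + 34 + 33 + 32 + 31 + 30 + 29 + 28 + 27 + 26 + 25 + 24 + 23 + 22 + 21 + 20 + 19 + 18 + 17 + 16 + 15 + 14 + 13 + 12 + 11 + 10 + 9 + 8 + 7 + 6 + 5 + 4 + 3 + 2 + 1 + s(0)
= 85 + 84 + 83 + 82 + 81 + 80 + 79 + 78 + 77 + 76 + 75 + 74 + 73 + 72 + 71 + 70 + 69 + 68 + 67 + 66 + 65 + 64 + 63 + 62 + 61 + 60 + 59 + 58 + 57 + 56 + 55 + 54 + 53 + 52 + 51 + 50 + 49 + 48 + 47 + 46 + 45 + 44 + 43 + 42 + 41 + 40 + 39 + 38 + 37 + 36 + 35 + 34 + 33 + 32 + 31 + 30 + 29 + 28 + 27 + 26 + 25 + 24 + 23 + 22 + 21 + 20 + 19 + 18 + 17 + 16 + 15 + 14 + 13 + 12 + 11 + 10 + 9 + 8 + 7 + 6 + 5 + 4 + 3 + 2 + 1 + 0
= 3655

3655


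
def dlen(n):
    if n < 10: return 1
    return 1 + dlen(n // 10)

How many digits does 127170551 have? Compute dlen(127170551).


dlen(127170551) = 1 + dlen(12717055)
dlen(12717055) = 1 + dlen(1271705)
dlen(1271705) = 1 + dlen(127170)
dlen(127170) = 1 + dlen(12717)
dlen(12717) = 1 + dlen(1271)
dlen(1271) = 1 + dlen(127)
dlen(127) = 1 + dlen(12)
dlen(12) = 1 + dlen(1)
dlen(1) = 1  (base case: 1 < 10)
Unwinding: 1 + 1 + 1 + 1 + 1 + 1 + 1 + 1 + 1 = 9

9


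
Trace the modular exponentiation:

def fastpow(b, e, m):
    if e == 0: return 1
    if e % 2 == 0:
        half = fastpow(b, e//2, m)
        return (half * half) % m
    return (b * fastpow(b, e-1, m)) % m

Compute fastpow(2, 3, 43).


fastpow(2, 3, 43): e is odd, compute fastpow(2, 2, 43)
  fastpow(2, 2, 43): e is even, compute fastpow(2, 1, 43)
    fastpow(2, 1, 43): e is odd, compute fastpow(2, 0, 43)
      fastpow(2, 0, 43) = 1
    (2 * 1) % 43 = 2
  half=2, (2*2) % 43 = 4
(2 * 4) % 43 = 8

8


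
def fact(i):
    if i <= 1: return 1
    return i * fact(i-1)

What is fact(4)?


fact(4)
= 4 * fact(3)
= 4 * 3 * fact(2)
= 4 * 3 * 2 * fact(1)
= 4 * 3 * 2 * 1
= 24

24


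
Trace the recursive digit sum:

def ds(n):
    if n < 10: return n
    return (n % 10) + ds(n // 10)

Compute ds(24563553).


ds(24563553) = 3 + ds(2456355)
ds(2456355) = 5 + ds(245635)
ds(245635) = 5 + ds(24563)
ds(24563) = 3 + ds(2456)
ds(2456) = 6 + ds(245)
ds(245) = 5 + ds(24)
ds(24) = 4 + ds(2)
ds(2) = 2  (base case)
Total: 3 + 5 + 5 + 3 + 6 + 5 + 4 + 2 = 33

33


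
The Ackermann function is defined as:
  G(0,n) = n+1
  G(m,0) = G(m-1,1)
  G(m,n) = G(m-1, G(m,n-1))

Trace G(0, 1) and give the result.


G(0, 1) = 2
Result: G(0, 1) = 2

2


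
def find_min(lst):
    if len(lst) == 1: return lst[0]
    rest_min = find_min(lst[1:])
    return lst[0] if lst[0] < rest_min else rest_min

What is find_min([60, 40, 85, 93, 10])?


find_min([60, 40, 85, 93, 10]): compare 60 with find_min([40, 85, 93, 10])
find_min([40, 85, 93, 10]): compare 40 with find_min([85, 93, 10])
find_min([85, 93, 10]): compare 85 with find_min([93, 10])
find_min([93, 10]): compare 93 with find_min([10])
find_min([10]) = 10  (base case)
Compare 93 with 10 -> 10
Compare 85 with 10 -> 10
Compare 40 with 10 -> 10
Compare 60 with 10 -> 10

10


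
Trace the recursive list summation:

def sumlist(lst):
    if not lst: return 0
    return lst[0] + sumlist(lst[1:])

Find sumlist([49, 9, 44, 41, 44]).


sumlist([49, 9, 44, 41, 44]) = 49 + sumlist([9, 44, 41, 44])
sumlist([9, 44, 41, 44]) = 9 + sumlist([44, 41, 44])
sumlist([44, 41, 44]) = 44 + sumlist([41, 44])
sumlist([41, 44]) = 41 + sumlist([44])
sumlist([44]) = 44 + sumlist([])
sumlist([]) = 0  (base case)
Total: 49 + 9 + 44 + 41 + 44 + 0 = 187

187


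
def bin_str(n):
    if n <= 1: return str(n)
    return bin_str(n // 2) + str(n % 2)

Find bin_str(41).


bin_str(41) = bin_str(20) + '1'
bin_str(20) = bin_str(10) + '0'
bin_str(10) = bin_str(5) + '0'
bin_str(5) = bin_str(2) + '1'
bin_str(2) = bin_str(1) + '0'
bin_str(1) = '1'  (base case)
Concatenating: '1' + '0' + '1' + '0' + '0' + '1' = '101001'

101001


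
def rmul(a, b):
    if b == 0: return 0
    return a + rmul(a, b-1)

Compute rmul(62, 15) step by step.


rmul(62, 15) = 62 + rmul(62, 14)
rmul(62, 14) = 62 + rmul(62, 13)
rmul(62, 13) = 62 + rmul(62, 12)
rmul(62, 12) = 62 + rmul(62, 11)
rmul(62, 11) = 62 + rmul(62, 10)
rmul(62, 10) = 62 + rmul(62, 9)
rmul(62, 9) = 62 + rmul(62, 8)
rmul(62, 8) = 62 + rmul(62, 7)
rmul(62, 7) = 62 + rmul(62, 6)
rmul(62, 6) = 62 + rmul(62, 5)
rmul(62, 5) = 62 + rmul(62, 4)
rmul(62, 4) = 62 + rmul(62, 3)
rmul(62, 3) = 62 + rmul(62, 2)
rmul(62, 2) = 62 + rmul(62, 1)
rmul(62, 1) = 62 + rmul(62, 0)
rmul(62, 0) = 0  (base case)
Total: 62 + 62 + 62 + 62 + 62 + 62 + 62 + 62 + 62 + 62 + 62 + 62 + 62 + 62 + 62 + 0 = 930

930


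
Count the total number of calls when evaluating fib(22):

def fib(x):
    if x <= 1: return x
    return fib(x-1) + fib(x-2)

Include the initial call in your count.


Let C(n) = total calls for fib(n)
C(0) = 1, C(1) = 1
C(2) = 1 + C(1) + C(0) = 1 + 1 + 1 = 3
C(3) = 1 + C(2) + C(1) = 1 + 3 + 1 = 5
C(4) = 1 + C(3) + C(2) = 1 + 5 + 3 = 9
C(5) = 1 + C(4) + C(3) = 1 + 9 + 5 = 15
C(6) = 1 + C(5) + C(4) = 1 + 15 + 9 = 25
C(7) = 1 + C(6) + C(5) = 1 + 25 + 15 = 41
C(8) = 1 + C(7) + C(6) = 1 + 41 + 25 = 67
C(9) = 1 + C(8) + C(7) = 1 + 67 + 41 = 109
C(10) = 1 + C(9) + C(8) = 1 + 109 + 67 = 177
C(11) = 1 + C(10) + C(9) = 1 + 177 + 109 = 287
C(12) = 1 + C(11) + C(10) = 1 + 287 + 177 = 465
C(13) = 1 + C(12) + C(11) = 1 + 465 + 287 = 753
C(14) = 1 + C(13) + C(12) = 1 + 753 + 465 = 1219
C(15) = 1 + C(14) + C(13) = 1 + 1219 + 753 = 1973
C(16) = 1 + C(15) + C(14) = 1 + 1973 + 1219 = 3193
C(17) = 1 + C(16) + C(15) = 1 + 3193 + 1973 = 5167
C(18) = 1 + C(17) + C(16) = 1 + 5167 + 3193 = 8361
C(19) = 1 + C(18) + C(17) = 1 + 8361 + 5167 = 13529
C(20) = 1 + C(19) + C(18) = 1 + 13529 + 8361 = 21891
C(21) = 1 + C(20) + C(19) = 1 + 21891 + 13529 = 35421
C(22) = 1 + C(21) + C(20) = 1 + 35421 + 21891 = 57313

57313


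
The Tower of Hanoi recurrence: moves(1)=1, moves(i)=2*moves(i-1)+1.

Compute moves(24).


moves(24) = 2 * moves(23) + 1
moves(23) = 2 * moves(22) + 1
moves(22) = 2 * moves(21) + 1
moves(21) = 2 * moves(20) + 1
moves(20) = 2 * moves(19) + 1
moves(19) = 2 * moves(18) + 1
moves(18) = 2 * moves(17) + 1
moves(17) = 2 * moves(16) + 1
moves(16) = 2 * moves(15) + 1
moves(15) = 2 * moves(14) + 1
moves(14) = 2 * moves(13) + 1
moves(13) = 2 * moves(12) + 1
moves(12) = 2 * moves(11) + 1
moves(11) = 2 * moves(10) + 1
moves(10) = 2 * moves(9) + 1
moves(9) = 2 * moves(8) + 1
moves(8) = 2 * moves(7) + 1
moves(7) = 2 * moves(6) + 1
moves(6) = 2 * moves(5) + 1
moves(5) = 2 * moves(4) + 1
moves(4) = 2 * moves(3) + 1
moves(3) = 2 * moves(2) + 1
moves(2) = 2 * moves(1) + 1
moves(1) = 1  (base case)
moves(2) = 2 * 1 + 1 = 3
moves(3) = 2 * 3 + 1 = 7
moves(4) = 2 * 7 + 1 = 15
moves(5) = 2 * 15 + 1 = 31
moves(6) = 2 * 31 + 1 = 63
moves(7) = 2 * 63 + 1 = 127
moves(8) = 2 * 127 + 1 = 255
moves(9) = 2 * 255 + 1 = 511
moves(10) = 2 * 511 + 1 = 1023
moves(11) = 2 * 1023 + 1 = 2047
moves(12) = 2 * 2047 + 1 = 4095
moves(13) = 2 * 4095 + 1 = 8191
moves(14) = 2 * 8191 + 1 = 16383
moves(15) = 2 * 16383 + 1 = 32767
moves(16) = 2 * 32767 + 1 = 65535
moves(17) = 2 * 65535 + 1 = 131071
moves(18) = 2 * 131071 + 1 = 262143
moves(19) = 2 * 262143 + 1 = 524287
moves(20) = 2 * 524287 + 1 = 1048575
moves(21) = 2 * 1048575 + 1 = 2097151
moves(22) = 2 * 2097151 + 1 = 4194303
moves(23) = 2 * 4194303 + 1 = 8388607
moves(24) = 2 * 8388607 + 1 = 16777215

16777215


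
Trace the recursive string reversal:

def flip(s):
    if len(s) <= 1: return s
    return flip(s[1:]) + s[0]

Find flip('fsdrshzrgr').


flip('fsdrshzrgr') = flip('sdrshzrgr') + 'f'
flip('sdrshzrgr') = flip('drshzrgr') + 's'
flip('drshzrgr') = flip('rshzrgr') + 'd'
flip('rshzrgr') = flip('shzrgr') + 'r'
flip('shzrgr') = flip('hzrgr') + 's'
flip('hzrgr') = flip('zrgr') + 'h'
flip('zrgr') = flip('rgr') + 'z'
flip('rgr') = flip('gr') + 'r'
flip('gr') = flip('r') + 'g'
flip('r') = 'r'  (base case)
Concatenating: 'r' + 'g' + 'r' + 'z' + 'h' + 's' + 'r' + 'd' + 's' + 'f' = 'rgrzhsrdsf'

rgrzhsrdsf


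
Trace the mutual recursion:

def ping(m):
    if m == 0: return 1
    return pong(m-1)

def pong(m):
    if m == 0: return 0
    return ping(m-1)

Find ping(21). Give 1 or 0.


ping(21) = pong(20)
pong(20) = ping(19)
ping(19) = pong(18)
pong(18) = ping(17)
ping(17) = pong(16)
pong(16) = ping(15)
ping(15) = pong(14)
pong(14) = ping(13)
ping(13) = pong(12)
pong(12) = ping(11)
ping(11) = pong(10)
pong(10) = ping(9)
ping(9) = pong(8)
pong(8) = ping(7)
ping(7) = pong(6)
pong(6) = ping(5)
ping(5) = pong(4)
pong(4) = ping(3)
ping(3) = pong(2)
pong(2) = ping(1)
ping(1) = pong(0)
pong(0) = 0  (base case)
Result: 0

0


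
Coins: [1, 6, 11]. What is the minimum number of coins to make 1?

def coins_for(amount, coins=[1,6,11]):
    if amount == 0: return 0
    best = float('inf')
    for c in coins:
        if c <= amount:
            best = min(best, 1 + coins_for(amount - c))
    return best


Building up with DP:
coins_for(0) = 0
coins_for(1) = min(1+coins_for(0)=1+0=1) = 1

1


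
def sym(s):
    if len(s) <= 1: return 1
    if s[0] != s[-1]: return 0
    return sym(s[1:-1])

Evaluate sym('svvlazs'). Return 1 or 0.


sym('svvlazs'): s[0]='s' == s[-1]='s' -> check sym('vvlaz')
sym('vvlaz'): s[0]='v' != s[-1]='z' -> return 0
Result: 0 (not a palindrome)

0


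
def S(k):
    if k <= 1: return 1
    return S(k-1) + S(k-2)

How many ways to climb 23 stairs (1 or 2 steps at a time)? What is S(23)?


Building up from base cases:
S(0) = 1
S(1) = 1
S(2) = S(1) + S(0) = 1 + 1 = 2
S(3) = S(2) + S(1) = 2 + 1 = 3
S(4) = S(3) + S(2) = 3 + 2 = 5
S(5) = S(4) + S(3) = 5 + 3 = 8
S(6) = S(5) + S(4) = 8 + 5 = 13
S(7) = S(6) + S(5) = 13 + 8 = 21
S(8) = S(7) + S(6) = 21 + 13 = 34
S(9) = S(8) + S(7) = 34 + 21 = 55
S(10) = S(9) + S(8) = 55 + 34 = 89
S(11) = S(10) + S(9) = 89 + 55 = 144
S(12) = S(11) + S(10) = 144 + 89 = 233
S(13) = S(12) + S(11) = 233 + 144 = 377
S(14) = S(13) + S(12) = 377 + 233 = 610
S(15) = S(14) + S(13) = 610 + 377 = 987
S(16) = S(15) + S(14) = 987 + 610 = 1597
S(17) = S(16) + S(15) = 1597 + 987 = 2584
S(18) = S(17) + S(16) = 2584 + 1597 = 4181
S(19) = S(18) + S(17) = 4181 + 2584 = 6765
S(20) = S(19) + S(18) = 6765 + 4181 = 10946
S(21) = S(20) + S(19) = 10946 + 6765 = 17711
S(22) = S(21) + S(20) = 17711 + 10946 = 28657
S(23) = S(22) + S(21) = 28657 + 17711 = 46368

46368


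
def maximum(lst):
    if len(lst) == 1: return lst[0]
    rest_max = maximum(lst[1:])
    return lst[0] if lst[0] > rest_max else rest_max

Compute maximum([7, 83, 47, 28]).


maximum([7, 83, 47, 28]): compare 7 with maximum([83, 47, 28])
maximum([83, 47, 28]): compare 83 with maximum([47, 28])
maximum([47, 28]): compare 47 with maximum([28])
maximum([28]) = 28  (base case)
Compare 47 with 28 -> 47
Compare 83 with 47 -> 83
Compare 7 with 83 -> 83

83


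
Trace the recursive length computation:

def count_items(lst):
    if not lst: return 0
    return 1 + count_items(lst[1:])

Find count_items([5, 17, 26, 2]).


count_items([5, 17, 26, 2]) = 1 + count_items([17, 26, 2])
count_items([17, 26, 2]) = 1 + count_items([26, 2])
count_items([26, 2]) = 1 + count_items([2])
count_items([2]) = 1 + count_items([])
count_items([]) = 0  (base case)
Unwinding: 1 + 1 + 1 + 1 + 0 = 4

4


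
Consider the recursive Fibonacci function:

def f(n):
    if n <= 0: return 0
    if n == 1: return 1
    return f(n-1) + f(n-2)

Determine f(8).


Computing f(8) bottom-up:
f(0) = 0
f(1) = 1
f(2) = f(1) + f(0) = 1 + 0 = 1
f(3) = f(2) + f(1) = 1 + 1 = 2
f(4) = f(3) + f(2) = 2 + 1 = 3
f(5) = f(4) + f(3) = 3 + 2 = 5
f(6) = f(5) + f(4) = 5 + 3 = 8
f(7) = f(6) + f(5) = 8 + 5 = 13
f(8) = f(7) + f(6) = 13 + 8 = 21

21


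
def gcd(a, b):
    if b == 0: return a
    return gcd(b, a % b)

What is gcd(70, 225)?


gcd(70, 225) = gcd(225, 70)
gcd(225, 70) = gcd(70, 15)
gcd(70, 15) = gcd(15, 10)
gcd(15, 10) = gcd(10, 5)
gcd(10, 5) = gcd(5, 0)
gcd(5, 0) = 5  (base case)

5


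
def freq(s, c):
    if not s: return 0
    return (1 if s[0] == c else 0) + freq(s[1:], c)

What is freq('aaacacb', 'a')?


s[0]='a' == 'a' -> 1
s[0]='a' == 'a' -> 1
s[0]='a' == 'a' -> 1
s[0]='c' != 'a' -> 0
s[0]='a' == 'a' -> 1
s[0]='c' != 'a' -> 0
s[0]='b' != 'a' -> 0
Sum: 1 + 1 + 1 + 0 + 1 + 0 + 0 = 4

4


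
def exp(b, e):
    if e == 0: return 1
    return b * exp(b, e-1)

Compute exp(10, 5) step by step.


exp(10, 5)
= 10 * exp(10, 4)
= 10 * 10 * exp(10, 3)
= 10 * 10 * 10 * exp(10, 2)
= 10 * 10 * 10 * 10 * exp(10, 1)
= 10 * 10 * 10 * 10 * 10 * exp(10, 0)
= 10 * 10 * 10 * 10 * 10 * 1
= 100000

100000


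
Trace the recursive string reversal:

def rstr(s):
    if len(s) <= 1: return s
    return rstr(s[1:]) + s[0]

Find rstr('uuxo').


rstr('uuxo') = rstr('uxo') + 'u'
rstr('uxo') = rstr('xo') + 'u'
rstr('xo') = rstr('o') + 'x'
rstr('o') = 'o'  (base case)
Concatenating: 'o' + 'x' + 'u' + 'u' = 'oxuu'

oxuu


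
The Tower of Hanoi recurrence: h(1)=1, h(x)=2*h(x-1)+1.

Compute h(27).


h(27) = 2 * h(26) + 1
h(26) = 2 * h(25) + 1
h(25) = 2 * h(24) + 1
h(24) = 2 * h(23) + 1
h(23) = 2 * h(22) + 1
h(22) = 2 * h(21) + 1
h(21) = 2 * h(20) + 1
h(20) = 2 * h(19) + 1
h(19) = 2 * h(18) + 1
h(18) = 2 * h(17) + 1
h(17) = 2 * h(16) + 1
h(16) = 2 * h(15) + 1
h(15) = 2 * h(14) + 1
h(14) = 2 * h(13) + 1
h(13) = 2 * h(12) + 1
h(12) = 2 * h(11) + 1
h(11) = 2 * h(10) + 1
h(10) = 2 * h(9) + 1
h(9) = 2 * h(8) + 1
h(8) = 2 * h(7) + 1
h(7) = 2 * h(6) + 1
h(6) = 2 * h(5) + 1
h(5) = 2 * h(4) + 1
h(4) = 2 * h(3) + 1
h(3) = 2 * h(2) + 1
h(2) = 2 * h(1) + 1
h(1) = 1  (base case)
h(2) = 2 * 1 + 1 = 3
h(3) = 2 * 3 + 1 = 7
h(4) = 2 * 7 + 1 = 15
h(5) = 2 * 15 + 1 = 31
h(6) = 2 * 31 + 1 = 63
h(7) = 2 * 63 + 1 = 127
h(8) = 2 * 127 + 1 = 255
h(9) = 2 * 255 + 1 = 511
h(10) = 2 * 511 + 1 = 1023
h(11) = 2 * 1023 + 1 = 2047
h(12) = 2 * 2047 + 1 = 4095
h(13) = 2 * 4095 + 1 = 8191
h(14) = 2 * 8191 + 1 = 16383
h(15) = 2 * 16383 + 1 = 32767
h(16) = 2 * 32767 + 1 = 65535
h(17) = 2 * 65535 + 1 = 131071
h(18) = 2 * 131071 + 1 = 262143
h(19) = 2 * 262143 + 1 = 524287
h(20) = 2 * 524287 + 1 = 1048575
h(21) = 2 * 1048575 + 1 = 2097151
h(22) = 2 * 2097151 + 1 = 4194303
h(23) = 2 * 4194303 + 1 = 8388607
h(24) = 2 * 8388607 + 1 = 16777215
h(25) = 2 * 16777215 + 1 = 33554431
h(26) = 2 * 33554431 + 1 = 67108863
h(27) = 2 * 67108863 + 1 = 134217727

134217727


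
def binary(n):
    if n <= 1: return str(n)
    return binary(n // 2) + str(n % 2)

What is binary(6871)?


binary(6871) = binary(3435) + '1'
binary(3435) = binary(1717) + '1'
binary(1717) = binary(858) + '1'
binary(858) = binary(429) + '0'
binary(429) = binary(214) + '1'
binary(214) = binary(107) + '0'
binary(107) = binary(53) + '1'
binary(53) = binary(26) + '1'
binary(26) = binary(13) + '0'
binary(13) = binary(6) + '1'
binary(6) = binary(3) + '0'
binary(3) = binary(1) + '1'
binary(1) = '1'  (base case)
Concatenating: '1' + '1' + '0' + '1' + '0' + '1' + '1' + '0' + '1' + '0' + '1' + '1' + '1' = '1101011010111'

1101011010111


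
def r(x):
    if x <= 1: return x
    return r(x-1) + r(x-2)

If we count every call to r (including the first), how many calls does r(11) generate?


Let C(n) = total calls for r(n)
C(0) = 1, C(1) = 1
C(2) = 1 + C(1) + C(0) = 1 + 1 + 1 = 3
C(3) = 1 + C(2) + C(1) = 1 + 3 + 1 = 5
C(4) = 1 + C(3) + C(2) = 1 + 5 + 3 = 9
C(5) = 1 + C(4) + C(3) = 1 + 9 + 5 = 15
C(6) = 1 + C(5) + C(4) = 1 + 15 + 9 = 25
C(7) = 1 + C(6) + C(5) = 1 + 25 + 15 = 41
C(8) = 1 + C(7) + C(6) = 1 + 41 + 25 = 67
C(9) = 1 + C(8) + C(7) = 1 + 67 + 41 = 109
C(10) = 1 + C(9) + C(8) = 1 + 109 + 67 = 177
C(11) = 1 + C(10) + C(9) = 1 + 177 + 109 = 287

287


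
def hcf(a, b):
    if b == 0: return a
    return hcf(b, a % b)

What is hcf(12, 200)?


hcf(12, 200) = hcf(200, 12)
hcf(200, 12) = hcf(12, 8)
hcf(12, 8) = hcf(8, 4)
hcf(8, 4) = hcf(4, 0)
hcf(4, 0) = 4  (base case)

4


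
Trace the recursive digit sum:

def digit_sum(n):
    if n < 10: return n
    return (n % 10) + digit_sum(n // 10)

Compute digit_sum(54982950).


digit_sum(54982950) = 0 + digit_sum(5498295)
digit_sum(5498295) = 5 + digit_sum(549829)
digit_sum(549829) = 9 + digit_sum(54982)
digit_sum(54982) = 2 + digit_sum(5498)
digit_sum(5498) = 8 + digit_sum(549)
digit_sum(549) = 9 + digit_sum(54)
digit_sum(54) = 4 + digit_sum(5)
digit_sum(5) = 5  (base case)
Total: 0 + 5 + 9 + 2 + 8 + 9 + 4 + 5 = 42

42


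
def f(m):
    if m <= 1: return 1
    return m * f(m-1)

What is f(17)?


f(17)
= 17 * f(16)
= 17 * 16 * f(15)
= 17 * 16 * 15 * f(14)
= 17 * 16 * 15 * 14 * f(13)
= 17 * 16 * 15 * 14 * 13 * f(12)
= 17 * 16 * 15 * 14 * 13 * 12 * f(11)
= 17 * 16 * 15 * 14 * 13 * 12 * 11 * f(10)
= 17 * 16 * 15 * 14 * 13 * 12 * 11 * 10 * f(9)
= 17 * 16 * 15 * 14 * 13 * 12 * 11 * 10 * 9 * f(8)
= 17 * 16 * 15 * 14 * 13 * 12 * 11 * 10 * 9 * 8 * f(7)
= 17 * 16 * 15 * 14 * 13 * 12 * 11 * 10 * 9 * 8 * 7 * f(6)
= 17 * 16 * 15 * 14 * 13 * 12 * 11 * 10 * 9 * 8 * 7 * 6 * f(5)
= 17 * 16 * 15 * 14 * 13 * 12 * 11 * 10 * 9 * 8 * 7 * 6 * 5 * f(4)
= 17 * 16 * 15 * 14 * 13 * 12 * 11 * 10 * 9 * 8 * 7 * 6 * 5 * 4 * f(3)
= 17 * 16 * 15 * 14 * 13 * 12 * 11 * 10 * 9 * 8 * 7 * 6 * 5 * 4 * 3 * f(2)
= 17 * 16 * 15 * 14 * 13 * 12 * 11 * 10 * 9 * 8 * 7 * 6 * 5 * 4 * 3 * 2 * f(1)
= 17 * 16 * 15 * 14 * 13 * 12 * 11 * 10 * 9 * 8 * 7 * 6 * 5 * 4 * 3 * 2 * 1
= 355687428096000

355687428096000


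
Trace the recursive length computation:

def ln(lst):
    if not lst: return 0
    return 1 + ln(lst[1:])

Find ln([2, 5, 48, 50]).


ln([2, 5, 48, 50]) = 1 + ln([5, 48, 50])
ln([5, 48, 50]) = 1 + ln([48, 50])
ln([48, 50]) = 1 + ln([50])
ln([50]) = 1 + ln([])
ln([]) = 0  (base case)
Unwinding: 1 + 1 + 1 + 1 + 0 = 4

4


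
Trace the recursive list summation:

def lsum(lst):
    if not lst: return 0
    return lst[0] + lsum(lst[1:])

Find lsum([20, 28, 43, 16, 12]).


lsum([20, 28, 43, 16, 12]) = 20 + lsum([28, 43, 16, 12])
lsum([28, 43, 16, 12]) = 28 + lsum([43, 16, 12])
lsum([43, 16, 12]) = 43 + lsum([16, 12])
lsum([16, 12]) = 16 + lsum([12])
lsum([12]) = 12 + lsum([])
lsum([]) = 0  (base case)
Total: 20 + 28 + 43 + 16 + 12 + 0 = 119

119


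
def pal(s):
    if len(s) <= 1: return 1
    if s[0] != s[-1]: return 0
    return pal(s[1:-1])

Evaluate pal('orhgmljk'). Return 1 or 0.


pal('orhgmljk'): s[0]='o' != s[-1]='k' -> return 0
Result: 0 (not a palindrome)

0


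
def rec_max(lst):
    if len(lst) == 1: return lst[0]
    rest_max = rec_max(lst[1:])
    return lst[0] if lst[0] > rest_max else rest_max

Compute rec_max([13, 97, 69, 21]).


rec_max([13, 97, 69, 21]): compare 13 with rec_max([97, 69, 21])
rec_max([97, 69, 21]): compare 97 with rec_max([69, 21])
rec_max([69, 21]): compare 69 with rec_max([21])
rec_max([21]) = 21  (base case)
Compare 69 with 21 -> 69
Compare 97 with 69 -> 97
Compare 13 with 97 -> 97

97


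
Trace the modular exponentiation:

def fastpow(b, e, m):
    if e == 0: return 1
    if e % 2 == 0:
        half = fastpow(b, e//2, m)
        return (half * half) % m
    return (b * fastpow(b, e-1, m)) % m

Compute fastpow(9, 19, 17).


fastpow(9, 19, 17): e is odd, compute fastpow(9, 18, 17)
  fastpow(9, 18, 17): e is even, compute fastpow(9, 9, 17)
    fastpow(9, 9, 17): e is odd, compute fastpow(9, 8, 17)
      fastpow(9, 8, 17): e is even, compute fastpow(9, 4, 17)
        fastpow(9, 4, 17): e is even, compute fastpow(9, 2, 17)
          fastpow(9, 2, 17): e is even, compute fastpow(9, 1, 17)
          fastpow(9, 1, 17): e is odd, compute fastpow(9, 0, 17)
          fastpow(9, 0, 17) = 1
          (9 * 1) % 17 = 9
          half=9, (9*9) % 17 = 13
        half=13, (13*13) % 17 = 16
      half=16, (16*16) % 17 = 1
    (9 * 1) % 17 = 9
  half=9, (9*9) % 17 = 13
(9 * 13) % 17 = 15

15


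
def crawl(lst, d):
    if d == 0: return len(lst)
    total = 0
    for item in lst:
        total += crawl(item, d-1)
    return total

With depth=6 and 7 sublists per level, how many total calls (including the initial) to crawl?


At depth 0 (root): 1 call
At depth 1: each of 1 parents calls crawl on 7 children = 7 calls
At depth 2: each of 7 parents calls crawl on 7 children = 49 calls
At depth 3: each of 49 parents calls crawl on 7 children = 343 calls
At depth 4: each of 343 parents calls crawl on 7 children = 2401 calls
At depth 5: each of 2401 parents calls crawl on 7 children = 16807 calls
At depth 6: each of 16807 parents calls crawl on 7 children = 117649 calls
Total: 1 + 7 + 49 + 343 + 2401 + 16807 + 117649 = 137257

137257


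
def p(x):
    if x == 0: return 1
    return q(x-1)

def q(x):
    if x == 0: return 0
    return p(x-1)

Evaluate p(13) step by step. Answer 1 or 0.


p(13) = q(12)
q(12) = p(11)
p(11) = q(10)
q(10) = p(9)
p(9) = q(8)
q(8) = p(7)
p(7) = q(6)
q(6) = p(5)
p(5) = q(4)
q(4) = p(3)
p(3) = q(2)
q(2) = p(1)
p(1) = q(0)
q(0) = 0  (base case)
Result: 0

0


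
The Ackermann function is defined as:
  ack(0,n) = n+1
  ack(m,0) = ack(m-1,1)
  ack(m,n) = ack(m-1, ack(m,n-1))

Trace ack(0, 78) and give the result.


ack(0, 78) = 79
Result: ack(0, 78) = 79

79
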